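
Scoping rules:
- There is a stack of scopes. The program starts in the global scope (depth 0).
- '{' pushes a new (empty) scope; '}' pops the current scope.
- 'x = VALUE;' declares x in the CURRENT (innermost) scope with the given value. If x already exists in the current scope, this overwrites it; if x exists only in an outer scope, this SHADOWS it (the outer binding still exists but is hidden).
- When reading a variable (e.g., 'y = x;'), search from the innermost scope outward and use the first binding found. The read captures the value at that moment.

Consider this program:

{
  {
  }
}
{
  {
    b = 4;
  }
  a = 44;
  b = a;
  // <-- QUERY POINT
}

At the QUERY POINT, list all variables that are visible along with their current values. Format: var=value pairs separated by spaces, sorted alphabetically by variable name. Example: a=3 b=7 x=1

Answer: a=44 b=44

Derivation:
Step 1: enter scope (depth=1)
Step 2: enter scope (depth=2)
Step 3: exit scope (depth=1)
Step 4: exit scope (depth=0)
Step 5: enter scope (depth=1)
Step 6: enter scope (depth=2)
Step 7: declare b=4 at depth 2
Step 8: exit scope (depth=1)
Step 9: declare a=44 at depth 1
Step 10: declare b=(read a)=44 at depth 1
Visible at query point: a=44 b=44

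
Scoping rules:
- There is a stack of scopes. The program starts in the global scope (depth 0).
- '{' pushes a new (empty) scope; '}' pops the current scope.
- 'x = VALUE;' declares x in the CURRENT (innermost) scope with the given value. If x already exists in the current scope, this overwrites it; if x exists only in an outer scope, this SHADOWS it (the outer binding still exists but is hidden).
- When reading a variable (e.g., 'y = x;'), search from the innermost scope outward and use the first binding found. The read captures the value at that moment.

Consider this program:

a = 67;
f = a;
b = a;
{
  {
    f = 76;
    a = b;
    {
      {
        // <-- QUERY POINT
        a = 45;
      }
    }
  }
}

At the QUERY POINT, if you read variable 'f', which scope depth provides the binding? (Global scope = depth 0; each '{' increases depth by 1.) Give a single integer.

Answer: 2

Derivation:
Step 1: declare a=67 at depth 0
Step 2: declare f=(read a)=67 at depth 0
Step 3: declare b=(read a)=67 at depth 0
Step 4: enter scope (depth=1)
Step 5: enter scope (depth=2)
Step 6: declare f=76 at depth 2
Step 7: declare a=(read b)=67 at depth 2
Step 8: enter scope (depth=3)
Step 9: enter scope (depth=4)
Visible at query point: a=67 b=67 f=76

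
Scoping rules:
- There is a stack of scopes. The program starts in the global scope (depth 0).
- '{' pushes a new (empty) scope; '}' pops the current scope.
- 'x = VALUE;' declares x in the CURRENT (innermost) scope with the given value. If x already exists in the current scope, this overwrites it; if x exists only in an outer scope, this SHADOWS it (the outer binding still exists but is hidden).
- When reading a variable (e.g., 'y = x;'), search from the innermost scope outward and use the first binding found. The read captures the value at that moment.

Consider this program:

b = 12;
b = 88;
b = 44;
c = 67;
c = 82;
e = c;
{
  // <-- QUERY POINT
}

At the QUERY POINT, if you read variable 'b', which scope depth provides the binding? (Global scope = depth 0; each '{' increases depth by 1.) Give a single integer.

Step 1: declare b=12 at depth 0
Step 2: declare b=88 at depth 0
Step 3: declare b=44 at depth 0
Step 4: declare c=67 at depth 0
Step 5: declare c=82 at depth 0
Step 6: declare e=(read c)=82 at depth 0
Step 7: enter scope (depth=1)
Visible at query point: b=44 c=82 e=82

Answer: 0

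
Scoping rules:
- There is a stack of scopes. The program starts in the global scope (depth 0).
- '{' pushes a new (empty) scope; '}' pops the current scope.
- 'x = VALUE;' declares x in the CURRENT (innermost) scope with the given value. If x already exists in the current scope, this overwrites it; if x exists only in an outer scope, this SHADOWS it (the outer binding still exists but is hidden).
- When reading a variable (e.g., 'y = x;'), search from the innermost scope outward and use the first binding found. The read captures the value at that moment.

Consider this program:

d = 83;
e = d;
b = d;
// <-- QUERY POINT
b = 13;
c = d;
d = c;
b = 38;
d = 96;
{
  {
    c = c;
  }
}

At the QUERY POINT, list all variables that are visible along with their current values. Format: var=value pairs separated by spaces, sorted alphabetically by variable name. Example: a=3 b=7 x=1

Answer: b=83 d=83 e=83

Derivation:
Step 1: declare d=83 at depth 0
Step 2: declare e=(read d)=83 at depth 0
Step 3: declare b=(read d)=83 at depth 0
Visible at query point: b=83 d=83 e=83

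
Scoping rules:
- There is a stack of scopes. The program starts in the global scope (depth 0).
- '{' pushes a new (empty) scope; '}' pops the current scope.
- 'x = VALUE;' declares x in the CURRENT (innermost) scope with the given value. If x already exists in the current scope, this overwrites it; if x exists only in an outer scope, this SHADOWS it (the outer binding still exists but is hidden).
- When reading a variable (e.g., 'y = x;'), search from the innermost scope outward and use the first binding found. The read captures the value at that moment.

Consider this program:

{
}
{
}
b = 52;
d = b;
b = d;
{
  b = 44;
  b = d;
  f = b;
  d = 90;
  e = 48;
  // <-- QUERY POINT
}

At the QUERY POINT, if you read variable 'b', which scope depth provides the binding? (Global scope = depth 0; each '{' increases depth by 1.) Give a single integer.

Step 1: enter scope (depth=1)
Step 2: exit scope (depth=0)
Step 3: enter scope (depth=1)
Step 4: exit scope (depth=0)
Step 5: declare b=52 at depth 0
Step 6: declare d=(read b)=52 at depth 0
Step 7: declare b=(read d)=52 at depth 0
Step 8: enter scope (depth=1)
Step 9: declare b=44 at depth 1
Step 10: declare b=(read d)=52 at depth 1
Step 11: declare f=(read b)=52 at depth 1
Step 12: declare d=90 at depth 1
Step 13: declare e=48 at depth 1
Visible at query point: b=52 d=90 e=48 f=52

Answer: 1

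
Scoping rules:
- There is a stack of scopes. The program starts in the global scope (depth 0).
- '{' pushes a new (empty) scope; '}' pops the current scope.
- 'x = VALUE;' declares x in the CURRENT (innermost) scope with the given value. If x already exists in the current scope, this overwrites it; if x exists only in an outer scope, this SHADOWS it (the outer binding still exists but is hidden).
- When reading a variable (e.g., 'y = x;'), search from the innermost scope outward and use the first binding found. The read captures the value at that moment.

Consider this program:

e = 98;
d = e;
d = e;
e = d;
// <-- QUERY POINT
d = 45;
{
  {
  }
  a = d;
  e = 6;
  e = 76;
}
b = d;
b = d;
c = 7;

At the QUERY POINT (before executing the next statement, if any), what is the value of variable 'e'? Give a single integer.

Answer: 98

Derivation:
Step 1: declare e=98 at depth 0
Step 2: declare d=(read e)=98 at depth 0
Step 3: declare d=(read e)=98 at depth 0
Step 4: declare e=(read d)=98 at depth 0
Visible at query point: d=98 e=98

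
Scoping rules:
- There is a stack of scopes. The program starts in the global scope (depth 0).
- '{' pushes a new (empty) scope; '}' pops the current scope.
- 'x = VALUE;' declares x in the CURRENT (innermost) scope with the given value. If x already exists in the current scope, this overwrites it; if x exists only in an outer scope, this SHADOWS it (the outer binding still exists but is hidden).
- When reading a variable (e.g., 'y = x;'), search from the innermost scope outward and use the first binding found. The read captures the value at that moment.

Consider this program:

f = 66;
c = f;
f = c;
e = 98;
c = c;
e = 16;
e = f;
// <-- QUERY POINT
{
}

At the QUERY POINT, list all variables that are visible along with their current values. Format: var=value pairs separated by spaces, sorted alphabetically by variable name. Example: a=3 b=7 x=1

Step 1: declare f=66 at depth 0
Step 2: declare c=(read f)=66 at depth 0
Step 3: declare f=(read c)=66 at depth 0
Step 4: declare e=98 at depth 0
Step 5: declare c=(read c)=66 at depth 0
Step 6: declare e=16 at depth 0
Step 7: declare e=(read f)=66 at depth 0
Visible at query point: c=66 e=66 f=66

Answer: c=66 e=66 f=66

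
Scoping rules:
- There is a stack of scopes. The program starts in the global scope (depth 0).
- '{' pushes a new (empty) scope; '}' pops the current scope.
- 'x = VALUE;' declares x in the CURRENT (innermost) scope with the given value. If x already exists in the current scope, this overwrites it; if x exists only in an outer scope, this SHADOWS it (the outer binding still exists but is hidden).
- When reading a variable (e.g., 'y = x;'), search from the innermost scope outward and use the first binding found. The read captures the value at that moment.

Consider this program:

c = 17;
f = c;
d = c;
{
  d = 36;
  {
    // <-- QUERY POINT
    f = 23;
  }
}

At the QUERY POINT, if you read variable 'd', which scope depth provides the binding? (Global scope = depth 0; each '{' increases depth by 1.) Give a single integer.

Step 1: declare c=17 at depth 0
Step 2: declare f=(read c)=17 at depth 0
Step 3: declare d=(read c)=17 at depth 0
Step 4: enter scope (depth=1)
Step 5: declare d=36 at depth 1
Step 6: enter scope (depth=2)
Visible at query point: c=17 d=36 f=17

Answer: 1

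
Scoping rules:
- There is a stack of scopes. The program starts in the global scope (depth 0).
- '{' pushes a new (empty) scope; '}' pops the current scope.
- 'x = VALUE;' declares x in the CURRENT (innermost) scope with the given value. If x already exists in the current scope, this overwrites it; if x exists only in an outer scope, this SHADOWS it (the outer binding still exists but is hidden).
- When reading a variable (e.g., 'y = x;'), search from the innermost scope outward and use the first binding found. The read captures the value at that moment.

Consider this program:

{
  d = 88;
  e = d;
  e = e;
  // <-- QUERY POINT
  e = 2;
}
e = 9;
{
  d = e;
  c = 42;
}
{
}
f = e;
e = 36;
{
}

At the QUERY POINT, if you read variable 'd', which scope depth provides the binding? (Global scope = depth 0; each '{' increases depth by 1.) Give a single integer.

Step 1: enter scope (depth=1)
Step 2: declare d=88 at depth 1
Step 3: declare e=(read d)=88 at depth 1
Step 4: declare e=(read e)=88 at depth 1
Visible at query point: d=88 e=88

Answer: 1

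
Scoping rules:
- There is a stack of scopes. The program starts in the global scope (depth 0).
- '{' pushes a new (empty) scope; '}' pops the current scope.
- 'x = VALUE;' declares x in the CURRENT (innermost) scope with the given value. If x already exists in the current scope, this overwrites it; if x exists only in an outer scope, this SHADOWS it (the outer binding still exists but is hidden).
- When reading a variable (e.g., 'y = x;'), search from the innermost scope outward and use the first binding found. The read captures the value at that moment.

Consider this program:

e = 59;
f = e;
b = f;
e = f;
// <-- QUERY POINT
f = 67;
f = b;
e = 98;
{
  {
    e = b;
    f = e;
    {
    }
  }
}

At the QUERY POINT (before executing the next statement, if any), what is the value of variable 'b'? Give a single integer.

Answer: 59

Derivation:
Step 1: declare e=59 at depth 0
Step 2: declare f=(read e)=59 at depth 0
Step 3: declare b=(read f)=59 at depth 0
Step 4: declare e=(read f)=59 at depth 0
Visible at query point: b=59 e=59 f=59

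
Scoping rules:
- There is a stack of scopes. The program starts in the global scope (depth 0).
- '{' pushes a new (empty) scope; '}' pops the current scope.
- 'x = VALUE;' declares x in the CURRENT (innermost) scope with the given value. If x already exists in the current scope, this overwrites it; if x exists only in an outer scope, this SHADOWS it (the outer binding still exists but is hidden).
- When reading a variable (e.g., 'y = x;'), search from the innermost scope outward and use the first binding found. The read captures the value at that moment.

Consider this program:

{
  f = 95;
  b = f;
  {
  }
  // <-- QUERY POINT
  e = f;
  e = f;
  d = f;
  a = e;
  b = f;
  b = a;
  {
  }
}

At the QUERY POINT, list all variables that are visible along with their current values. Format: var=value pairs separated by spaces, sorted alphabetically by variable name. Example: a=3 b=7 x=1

Step 1: enter scope (depth=1)
Step 2: declare f=95 at depth 1
Step 3: declare b=(read f)=95 at depth 1
Step 4: enter scope (depth=2)
Step 5: exit scope (depth=1)
Visible at query point: b=95 f=95

Answer: b=95 f=95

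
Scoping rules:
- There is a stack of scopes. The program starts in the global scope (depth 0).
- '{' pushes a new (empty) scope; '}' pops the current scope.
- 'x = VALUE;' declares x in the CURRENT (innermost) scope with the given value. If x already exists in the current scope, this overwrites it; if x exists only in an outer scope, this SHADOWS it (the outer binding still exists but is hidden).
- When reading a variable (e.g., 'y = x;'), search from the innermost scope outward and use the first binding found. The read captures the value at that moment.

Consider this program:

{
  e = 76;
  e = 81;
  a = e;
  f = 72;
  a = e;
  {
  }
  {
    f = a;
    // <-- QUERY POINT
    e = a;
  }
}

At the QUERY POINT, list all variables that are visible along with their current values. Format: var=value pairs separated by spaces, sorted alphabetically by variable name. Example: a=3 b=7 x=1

Step 1: enter scope (depth=1)
Step 2: declare e=76 at depth 1
Step 3: declare e=81 at depth 1
Step 4: declare a=(read e)=81 at depth 1
Step 5: declare f=72 at depth 1
Step 6: declare a=(read e)=81 at depth 1
Step 7: enter scope (depth=2)
Step 8: exit scope (depth=1)
Step 9: enter scope (depth=2)
Step 10: declare f=(read a)=81 at depth 2
Visible at query point: a=81 e=81 f=81

Answer: a=81 e=81 f=81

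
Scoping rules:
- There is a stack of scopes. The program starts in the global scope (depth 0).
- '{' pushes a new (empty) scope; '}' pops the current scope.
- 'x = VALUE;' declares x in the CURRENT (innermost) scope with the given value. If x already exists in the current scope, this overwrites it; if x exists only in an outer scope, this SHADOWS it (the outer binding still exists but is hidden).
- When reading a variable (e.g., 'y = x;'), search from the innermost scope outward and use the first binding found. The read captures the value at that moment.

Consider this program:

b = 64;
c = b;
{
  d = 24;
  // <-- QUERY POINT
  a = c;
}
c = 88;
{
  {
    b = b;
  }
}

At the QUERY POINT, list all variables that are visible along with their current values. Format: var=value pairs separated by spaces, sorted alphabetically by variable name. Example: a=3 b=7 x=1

Answer: b=64 c=64 d=24

Derivation:
Step 1: declare b=64 at depth 0
Step 2: declare c=(read b)=64 at depth 0
Step 3: enter scope (depth=1)
Step 4: declare d=24 at depth 1
Visible at query point: b=64 c=64 d=24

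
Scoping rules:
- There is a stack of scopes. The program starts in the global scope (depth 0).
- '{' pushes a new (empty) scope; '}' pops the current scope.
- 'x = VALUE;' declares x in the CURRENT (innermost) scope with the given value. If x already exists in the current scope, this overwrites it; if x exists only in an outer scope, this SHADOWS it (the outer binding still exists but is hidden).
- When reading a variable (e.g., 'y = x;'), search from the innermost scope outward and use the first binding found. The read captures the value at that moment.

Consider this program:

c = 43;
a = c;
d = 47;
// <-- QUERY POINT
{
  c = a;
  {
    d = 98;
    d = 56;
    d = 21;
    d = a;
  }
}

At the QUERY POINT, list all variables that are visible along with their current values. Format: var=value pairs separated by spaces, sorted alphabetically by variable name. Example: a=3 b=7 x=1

Answer: a=43 c=43 d=47

Derivation:
Step 1: declare c=43 at depth 0
Step 2: declare a=(read c)=43 at depth 0
Step 3: declare d=47 at depth 0
Visible at query point: a=43 c=43 d=47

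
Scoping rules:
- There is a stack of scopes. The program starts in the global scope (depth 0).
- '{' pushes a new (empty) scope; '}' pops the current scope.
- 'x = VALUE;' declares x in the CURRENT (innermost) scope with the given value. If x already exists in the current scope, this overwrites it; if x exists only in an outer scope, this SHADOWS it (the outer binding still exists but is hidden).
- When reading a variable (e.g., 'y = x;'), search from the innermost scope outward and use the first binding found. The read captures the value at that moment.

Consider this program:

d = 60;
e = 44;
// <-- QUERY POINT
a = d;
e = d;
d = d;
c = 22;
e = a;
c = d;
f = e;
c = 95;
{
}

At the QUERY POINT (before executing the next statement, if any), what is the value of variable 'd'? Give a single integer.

Step 1: declare d=60 at depth 0
Step 2: declare e=44 at depth 0
Visible at query point: d=60 e=44

Answer: 60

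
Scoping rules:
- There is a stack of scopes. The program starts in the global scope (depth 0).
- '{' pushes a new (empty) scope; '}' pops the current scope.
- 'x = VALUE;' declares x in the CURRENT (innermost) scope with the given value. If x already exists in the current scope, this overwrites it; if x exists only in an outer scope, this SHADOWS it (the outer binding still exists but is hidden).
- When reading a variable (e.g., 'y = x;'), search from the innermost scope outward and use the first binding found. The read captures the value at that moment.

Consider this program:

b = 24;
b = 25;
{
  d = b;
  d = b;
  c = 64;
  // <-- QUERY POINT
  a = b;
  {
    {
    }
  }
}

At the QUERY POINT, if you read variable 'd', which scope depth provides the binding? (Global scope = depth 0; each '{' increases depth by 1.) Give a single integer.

Step 1: declare b=24 at depth 0
Step 2: declare b=25 at depth 0
Step 3: enter scope (depth=1)
Step 4: declare d=(read b)=25 at depth 1
Step 5: declare d=(read b)=25 at depth 1
Step 6: declare c=64 at depth 1
Visible at query point: b=25 c=64 d=25

Answer: 1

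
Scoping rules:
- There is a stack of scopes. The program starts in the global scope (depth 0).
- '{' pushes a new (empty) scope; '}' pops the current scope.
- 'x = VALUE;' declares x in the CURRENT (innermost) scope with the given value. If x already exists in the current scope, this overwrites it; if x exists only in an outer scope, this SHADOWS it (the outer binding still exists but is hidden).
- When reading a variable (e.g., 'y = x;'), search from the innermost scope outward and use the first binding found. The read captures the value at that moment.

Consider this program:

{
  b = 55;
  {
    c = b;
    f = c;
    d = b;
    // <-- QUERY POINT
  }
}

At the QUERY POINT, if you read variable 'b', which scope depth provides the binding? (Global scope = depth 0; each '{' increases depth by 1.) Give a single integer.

Answer: 1

Derivation:
Step 1: enter scope (depth=1)
Step 2: declare b=55 at depth 1
Step 3: enter scope (depth=2)
Step 4: declare c=(read b)=55 at depth 2
Step 5: declare f=(read c)=55 at depth 2
Step 6: declare d=(read b)=55 at depth 2
Visible at query point: b=55 c=55 d=55 f=55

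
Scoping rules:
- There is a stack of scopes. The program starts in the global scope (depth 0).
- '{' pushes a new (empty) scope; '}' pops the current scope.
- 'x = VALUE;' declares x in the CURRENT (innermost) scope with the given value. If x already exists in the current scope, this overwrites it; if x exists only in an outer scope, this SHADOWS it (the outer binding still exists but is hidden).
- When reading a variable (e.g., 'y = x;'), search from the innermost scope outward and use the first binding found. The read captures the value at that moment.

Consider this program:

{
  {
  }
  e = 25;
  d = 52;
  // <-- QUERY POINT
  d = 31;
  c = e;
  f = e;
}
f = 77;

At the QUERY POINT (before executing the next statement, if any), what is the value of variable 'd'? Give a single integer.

Answer: 52

Derivation:
Step 1: enter scope (depth=1)
Step 2: enter scope (depth=2)
Step 3: exit scope (depth=1)
Step 4: declare e=25 at depth 1
Step 5: declare d=52 at depth 1
Visible at query point: d=52 e=25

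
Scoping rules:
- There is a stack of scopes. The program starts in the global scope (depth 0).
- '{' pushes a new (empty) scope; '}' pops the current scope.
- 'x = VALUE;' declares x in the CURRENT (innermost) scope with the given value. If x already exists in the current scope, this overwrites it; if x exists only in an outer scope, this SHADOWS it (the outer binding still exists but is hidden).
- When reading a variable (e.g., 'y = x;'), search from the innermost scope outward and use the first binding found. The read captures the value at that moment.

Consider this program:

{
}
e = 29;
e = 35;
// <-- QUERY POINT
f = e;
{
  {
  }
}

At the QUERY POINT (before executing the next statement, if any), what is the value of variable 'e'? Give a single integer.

Answer: 35

Derivation:
Step 1: enter scope (depth=1)
Step 2: exit scope (depth=0)
Step 3: declare e=29 at depth 0
Step 4: declare e=35 at depth 0
Visible at query point: e=35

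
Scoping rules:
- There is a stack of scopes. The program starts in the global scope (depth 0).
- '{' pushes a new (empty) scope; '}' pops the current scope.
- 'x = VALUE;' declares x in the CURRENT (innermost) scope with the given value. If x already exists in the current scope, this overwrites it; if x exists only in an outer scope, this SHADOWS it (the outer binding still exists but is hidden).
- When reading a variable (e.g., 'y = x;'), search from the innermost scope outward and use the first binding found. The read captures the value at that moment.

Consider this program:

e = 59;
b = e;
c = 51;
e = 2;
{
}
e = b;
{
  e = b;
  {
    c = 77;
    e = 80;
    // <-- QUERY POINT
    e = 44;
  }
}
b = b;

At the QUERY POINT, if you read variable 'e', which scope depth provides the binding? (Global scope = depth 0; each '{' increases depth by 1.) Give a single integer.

Step 1: declare e=59 at depth 0
Step 2: declare b=(read e)=59 at depth 0
Step 3: declare c=51 at depth 0
Step 4: declare e=2 at depth 0
Step 5: enter scope (depth=1)
Step 6: exit scope (depth=0)
Step 7: declare e=(read b)=59 at depth 0
Step 8: enter scope (depth=1)
Step 9: declare e=(read b)=59 at depth 1
Step 10: enter scope (depth=2)
Step 11: declare c=77 at depth 2
Step 12: declare e=80 at depth 2
Visible at query point: b=59 c=77 e=80

Answer: 2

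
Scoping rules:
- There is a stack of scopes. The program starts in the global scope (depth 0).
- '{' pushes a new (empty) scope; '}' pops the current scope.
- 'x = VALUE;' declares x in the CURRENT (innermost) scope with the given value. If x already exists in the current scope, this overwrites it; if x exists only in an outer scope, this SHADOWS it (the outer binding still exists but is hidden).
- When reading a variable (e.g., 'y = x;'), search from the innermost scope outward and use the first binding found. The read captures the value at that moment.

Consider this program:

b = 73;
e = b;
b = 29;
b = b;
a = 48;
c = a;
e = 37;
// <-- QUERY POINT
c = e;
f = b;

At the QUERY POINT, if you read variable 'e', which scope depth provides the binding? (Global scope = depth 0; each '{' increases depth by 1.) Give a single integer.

Answer: 0

Derivation:
Step 1: declare b=73 at depth 0
Step 2: declare e=(read b)=73 at depth 0
Step 3: declare b=29 at depth 0
Step 4: declare b=(read b)=29 at depth 0
Step 5: declare a=48 at depth 0
Step 6: declare c=(read a)=48 at depth 0
Step 7: declare e=37 at depth 0
Visible at query point: a=48 b=29 c=48 e=37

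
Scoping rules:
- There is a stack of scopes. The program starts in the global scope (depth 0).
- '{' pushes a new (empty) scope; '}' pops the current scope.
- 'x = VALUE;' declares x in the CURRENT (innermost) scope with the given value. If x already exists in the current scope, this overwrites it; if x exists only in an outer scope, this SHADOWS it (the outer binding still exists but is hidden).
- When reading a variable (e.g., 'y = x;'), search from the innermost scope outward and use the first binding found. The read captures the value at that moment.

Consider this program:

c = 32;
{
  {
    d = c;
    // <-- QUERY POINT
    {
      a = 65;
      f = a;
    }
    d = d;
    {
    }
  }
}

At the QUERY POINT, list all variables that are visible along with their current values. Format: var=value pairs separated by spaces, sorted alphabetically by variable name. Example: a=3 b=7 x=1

Answer: c=32 d=32

Derivation:
Step 1: declare c=32 at depth 0
Step 2: enter scope (depth=1)
Step 3: enter scope (depth=2)
Step 4: declare d=(read c)=32 at depth 2
Visible at query point: c=32 d=32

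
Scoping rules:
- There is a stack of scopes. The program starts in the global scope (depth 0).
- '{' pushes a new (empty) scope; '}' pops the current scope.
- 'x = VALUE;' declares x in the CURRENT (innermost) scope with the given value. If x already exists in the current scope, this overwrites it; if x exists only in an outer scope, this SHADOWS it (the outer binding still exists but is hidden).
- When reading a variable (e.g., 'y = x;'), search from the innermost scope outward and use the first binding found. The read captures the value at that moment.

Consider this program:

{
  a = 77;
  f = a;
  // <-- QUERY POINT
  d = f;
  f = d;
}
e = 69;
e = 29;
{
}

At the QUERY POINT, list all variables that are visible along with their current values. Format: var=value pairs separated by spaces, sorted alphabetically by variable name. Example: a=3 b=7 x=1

Answer: a=77 f=77

Derivation:
Step 1: enter scope (depth=1)
Step 2: declare a=77 at depth 1
Step 3: declare f=(read a)=77 at depth 1
Visible at query point: a=77 f=77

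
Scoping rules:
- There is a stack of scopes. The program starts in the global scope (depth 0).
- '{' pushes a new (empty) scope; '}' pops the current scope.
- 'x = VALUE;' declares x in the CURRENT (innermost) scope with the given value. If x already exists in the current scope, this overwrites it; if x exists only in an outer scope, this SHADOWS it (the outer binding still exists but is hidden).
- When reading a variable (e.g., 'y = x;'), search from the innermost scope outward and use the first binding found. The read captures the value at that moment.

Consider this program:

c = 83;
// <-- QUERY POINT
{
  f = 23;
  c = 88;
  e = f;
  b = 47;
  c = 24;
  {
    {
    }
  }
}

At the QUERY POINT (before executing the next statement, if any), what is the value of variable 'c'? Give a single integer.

Step 1: declare c=83 at depth 0
Visible at query point: c=83

Answer: 83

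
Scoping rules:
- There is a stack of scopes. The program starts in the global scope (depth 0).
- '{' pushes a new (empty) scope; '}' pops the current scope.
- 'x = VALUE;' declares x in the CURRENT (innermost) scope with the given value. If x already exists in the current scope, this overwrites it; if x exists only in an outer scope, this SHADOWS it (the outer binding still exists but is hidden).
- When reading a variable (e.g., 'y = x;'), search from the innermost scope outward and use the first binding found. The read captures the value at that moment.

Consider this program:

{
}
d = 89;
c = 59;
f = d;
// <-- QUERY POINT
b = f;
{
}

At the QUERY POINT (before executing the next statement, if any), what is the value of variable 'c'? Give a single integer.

Answer: 59

Derivation:
Step 1: enter scope (depth=1)
Step 2: exit scope (depth=0)
Step 3: declare d=89 at depth 0
Step 4: declare c=59 at depth 0
Step 5: declare f=(read d)=89 at depth 0
Visible at query point: c=59 d=89 f=89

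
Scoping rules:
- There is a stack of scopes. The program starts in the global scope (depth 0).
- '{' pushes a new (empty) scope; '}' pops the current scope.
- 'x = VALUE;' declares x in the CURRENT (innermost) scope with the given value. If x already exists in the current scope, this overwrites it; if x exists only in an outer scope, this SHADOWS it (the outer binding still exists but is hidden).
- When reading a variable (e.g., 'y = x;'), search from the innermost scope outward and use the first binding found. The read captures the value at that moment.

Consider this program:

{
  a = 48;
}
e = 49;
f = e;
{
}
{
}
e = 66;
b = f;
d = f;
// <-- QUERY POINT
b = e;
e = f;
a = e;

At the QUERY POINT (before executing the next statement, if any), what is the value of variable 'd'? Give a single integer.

Answer: 49

Derivation:
Step 1: enter scope (depth=1)
Step 2: declare a=48 at depth 1
Step 3: exit scope (depth=0)
Step 4: declare e=49 at depth 0
Step 5: declare f=(read e)=49 at depth 0
Step 6: enter scope (depth=1)
Step 7: exit scope (depth=0)
Step 8: enter scope (depth=1)
Step 9: exit scope (depth=0)
Step 10: declare e=66 at depth 0
Step 11: declare b=(read f)=49 at depth 0
Step 12: declare d=(read f)=49 at depth 0
Visible at query point: b=49 d=49 e=66 f=49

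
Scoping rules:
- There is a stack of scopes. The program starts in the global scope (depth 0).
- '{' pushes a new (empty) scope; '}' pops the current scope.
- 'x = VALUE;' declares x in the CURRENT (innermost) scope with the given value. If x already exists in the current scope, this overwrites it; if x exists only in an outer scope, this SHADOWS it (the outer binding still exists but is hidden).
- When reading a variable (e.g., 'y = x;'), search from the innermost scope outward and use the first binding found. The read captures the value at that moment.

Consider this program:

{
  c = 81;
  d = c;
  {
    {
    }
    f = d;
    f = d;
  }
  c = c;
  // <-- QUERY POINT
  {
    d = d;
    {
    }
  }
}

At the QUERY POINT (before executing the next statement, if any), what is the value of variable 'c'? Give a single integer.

Answer: 81

Derivation:
Step 1: enter scope (depth=1)
Step 2: declare c=81 at depth 1
Step 3: declare d=(read c)=81 at depth 1
Step 4: enter scope (depth=2)
Step 5: enter scope (depth=3)
Step 6: exit scope (depth=2)
Step 7: declare f=(read d)=81 at depth 2
Step 8: declare f=(read d)=81 at depth 2
Step 9: exit scope (depth=1)
Step 10: declare c=(read c)=81 at depth 1
Visible at query point: c=81 d=81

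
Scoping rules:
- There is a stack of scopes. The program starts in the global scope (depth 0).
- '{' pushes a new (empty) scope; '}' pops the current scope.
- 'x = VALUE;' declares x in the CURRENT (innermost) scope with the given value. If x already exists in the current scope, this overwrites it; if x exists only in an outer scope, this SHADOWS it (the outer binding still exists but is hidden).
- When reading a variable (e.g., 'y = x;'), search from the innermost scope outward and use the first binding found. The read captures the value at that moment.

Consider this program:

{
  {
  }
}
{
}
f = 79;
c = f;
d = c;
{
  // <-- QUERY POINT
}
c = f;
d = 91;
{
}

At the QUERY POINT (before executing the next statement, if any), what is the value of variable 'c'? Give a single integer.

Step 1: enter scope (depth=1)
Step 2: enter scope (depth=2)
Step 3: exit scope (depth=1)
Step 4: exit scope (depth=0)
Step 5: enter scope (depth=1)
Step 6: exit scope (depth=0)
Step 7: declare f=79 at depth 0
Step 8: declare c=(read f)=79 at depth 0
Step 9: declare d=(read c)=79 at depth 0
Step 10: enter scope (depth=1)
Visible at query point: c=79 d=79 f=79

Answer: 79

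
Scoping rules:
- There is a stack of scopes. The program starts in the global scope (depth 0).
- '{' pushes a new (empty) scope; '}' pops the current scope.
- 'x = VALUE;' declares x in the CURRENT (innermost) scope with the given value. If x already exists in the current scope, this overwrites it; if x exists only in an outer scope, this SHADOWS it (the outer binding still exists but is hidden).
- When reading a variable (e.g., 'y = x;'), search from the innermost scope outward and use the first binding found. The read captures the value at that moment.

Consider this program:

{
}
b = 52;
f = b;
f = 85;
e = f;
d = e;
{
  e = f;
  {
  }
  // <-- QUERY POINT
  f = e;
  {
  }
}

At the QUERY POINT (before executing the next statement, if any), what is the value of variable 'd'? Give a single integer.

Answer: 85

Derivation:
Step 1: enter scope (depth=1)
Step 2: exit scope (depth=0)
Step 3: declare b=52 at depth 0
Step 4: declare f=(read b)=52 at depth 0
Step 5: declare f=85 at depth 0
Step 6: declare e=(read f)=85 at depth 0
Step 7: declare d=(read e)=85 at depth 0
Step 8: enter scope (depth=1)
Step 9: declare e=(read f)=85 at depth 1
Step 10: enter scope (depth=2)
Step 11: exit scope (depth=1)
Visible at query point: b=52 d=85 e=85 f=85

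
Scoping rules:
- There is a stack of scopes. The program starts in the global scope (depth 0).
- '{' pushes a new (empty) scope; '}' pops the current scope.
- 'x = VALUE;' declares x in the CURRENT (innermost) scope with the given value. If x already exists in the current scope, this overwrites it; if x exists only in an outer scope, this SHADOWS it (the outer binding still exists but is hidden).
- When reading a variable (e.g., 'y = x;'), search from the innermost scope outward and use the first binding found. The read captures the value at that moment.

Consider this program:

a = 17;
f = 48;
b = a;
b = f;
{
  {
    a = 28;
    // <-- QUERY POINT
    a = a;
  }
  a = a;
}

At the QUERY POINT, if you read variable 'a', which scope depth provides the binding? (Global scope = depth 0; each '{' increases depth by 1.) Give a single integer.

Answer: 2

Derivation:
Step 1: declare a=17 at depth 0
Step 2: declare f=48 at depth 0
Step 3: declare b=(read a)=17 at depth 0
Step 4: declare b=(read f)=48 at depth 0
Step 5: enter scope (depth=1)
Step 6: enter scope (depth=2)
Step 7: declare a=28 at depth 2
Visible at query point: a=28 b=48 f=48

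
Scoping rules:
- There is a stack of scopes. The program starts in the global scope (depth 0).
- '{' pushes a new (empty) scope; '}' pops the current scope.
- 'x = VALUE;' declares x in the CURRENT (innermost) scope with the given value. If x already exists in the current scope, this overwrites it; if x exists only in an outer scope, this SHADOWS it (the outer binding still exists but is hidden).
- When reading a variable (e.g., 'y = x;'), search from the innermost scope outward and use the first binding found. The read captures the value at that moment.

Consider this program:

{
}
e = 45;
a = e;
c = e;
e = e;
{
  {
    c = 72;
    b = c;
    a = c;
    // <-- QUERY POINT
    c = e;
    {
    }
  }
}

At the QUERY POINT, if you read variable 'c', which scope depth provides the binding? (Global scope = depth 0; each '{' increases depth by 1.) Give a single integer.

Step 1: enter scope (depth=1)
Step 2: exit scope (depth=0)
Step 3: declare e=45 at depth 0
Step 4: declare a=(read e)=45 at depth 0
Step 5: declare c=(read e)=45 at depth 0
Step 6: declare e=(read e)=45 at depth 0
Step 7: enter scope (depth=1)
Step 8: enter scope (depth=2)
Step 9: declare c=72 at depth 2
Step 10: declare b=(read c)=72 at depth 2
Step 11: declare a=(read c)=72 at depth 2
Visible at query point: a=72 b=72 c=72 e=45

Answer: 2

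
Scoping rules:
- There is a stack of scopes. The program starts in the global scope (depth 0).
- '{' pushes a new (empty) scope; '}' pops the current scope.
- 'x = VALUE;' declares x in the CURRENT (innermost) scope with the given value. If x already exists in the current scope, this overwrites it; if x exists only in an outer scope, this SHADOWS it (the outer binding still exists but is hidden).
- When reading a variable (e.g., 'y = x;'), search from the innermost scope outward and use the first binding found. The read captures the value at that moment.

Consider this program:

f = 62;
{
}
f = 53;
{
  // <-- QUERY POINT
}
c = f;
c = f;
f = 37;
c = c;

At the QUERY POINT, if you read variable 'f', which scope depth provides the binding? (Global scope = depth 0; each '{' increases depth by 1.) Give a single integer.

Answer: 0

Derivation:
Step 1: declare f=62 at depth 0
Step 2: enter scope (depth=1)
Step 3: exit scope (depth=0)
Step 4: declare f=53 at depth 0
Step 5: enter scope (depth=1)
Visible at query point: f=53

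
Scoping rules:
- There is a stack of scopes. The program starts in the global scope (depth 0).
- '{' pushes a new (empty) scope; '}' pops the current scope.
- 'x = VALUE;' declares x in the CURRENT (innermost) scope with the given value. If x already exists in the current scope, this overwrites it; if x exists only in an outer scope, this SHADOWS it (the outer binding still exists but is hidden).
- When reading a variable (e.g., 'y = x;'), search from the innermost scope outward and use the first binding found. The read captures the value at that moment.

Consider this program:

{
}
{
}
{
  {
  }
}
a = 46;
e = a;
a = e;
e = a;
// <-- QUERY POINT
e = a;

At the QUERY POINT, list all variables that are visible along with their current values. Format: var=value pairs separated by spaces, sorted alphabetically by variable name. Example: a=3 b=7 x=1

Answer: a=46 e=46

Derivation:
Step 1: enter scope (depth=1)
Step 2: exit scope (depth=0)
Step 3: enter scope (depth=1)
Step 4: exit scope (depth=0)
Step 5: enter scope (depth=1)
Step 6: enter scope (depth=2)
Step 7: exit scope (depth=1)
Step 8: exit scope (depth=0)
Step 9: declare a=46 at depth 0
Step 10: declare e=(read a)=46 at depth 0
Step 11: declare a=(read e)=46 at depth 0
Step 12: declare e=(read a)=46 at depth 0
Visible at query point: a=46 e=46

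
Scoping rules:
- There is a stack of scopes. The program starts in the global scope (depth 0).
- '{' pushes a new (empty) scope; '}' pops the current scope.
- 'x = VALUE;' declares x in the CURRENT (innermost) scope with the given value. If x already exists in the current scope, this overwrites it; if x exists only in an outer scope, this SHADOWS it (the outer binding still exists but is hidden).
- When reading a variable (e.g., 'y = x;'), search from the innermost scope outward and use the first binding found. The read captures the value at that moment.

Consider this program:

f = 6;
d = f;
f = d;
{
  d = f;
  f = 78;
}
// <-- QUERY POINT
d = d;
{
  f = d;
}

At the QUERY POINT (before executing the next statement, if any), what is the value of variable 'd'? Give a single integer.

Answer: 6

Derivation:
Step 1: declare f=6 at depth 0
Step 2: declare d=(read f)=6 at depth 0
Step 3: declare f=(read d)=6 at depth 0
Step 4: enter scope (depth=1)
Step 5: declare d=(read f)=6 at depth 1
Step 6: declare f=78 at depth 1
Step 7: exit scope (depth=0)
Visible at query point: d=6 f=6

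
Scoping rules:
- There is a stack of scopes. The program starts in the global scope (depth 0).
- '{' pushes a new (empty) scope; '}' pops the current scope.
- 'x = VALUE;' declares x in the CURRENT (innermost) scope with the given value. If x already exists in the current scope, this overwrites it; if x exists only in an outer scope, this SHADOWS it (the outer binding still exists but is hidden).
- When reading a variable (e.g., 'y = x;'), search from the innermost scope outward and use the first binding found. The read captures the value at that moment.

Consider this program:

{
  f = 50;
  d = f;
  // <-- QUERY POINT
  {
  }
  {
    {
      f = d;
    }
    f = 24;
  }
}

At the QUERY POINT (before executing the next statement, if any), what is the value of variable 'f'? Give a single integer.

Step 1: enter scope (depth=1)
Step 2: declare f=50 at depth 1
Step 3: declare d=(read f)=50 at depth 1
Visible at query point: d=50 f=50

Answer: 50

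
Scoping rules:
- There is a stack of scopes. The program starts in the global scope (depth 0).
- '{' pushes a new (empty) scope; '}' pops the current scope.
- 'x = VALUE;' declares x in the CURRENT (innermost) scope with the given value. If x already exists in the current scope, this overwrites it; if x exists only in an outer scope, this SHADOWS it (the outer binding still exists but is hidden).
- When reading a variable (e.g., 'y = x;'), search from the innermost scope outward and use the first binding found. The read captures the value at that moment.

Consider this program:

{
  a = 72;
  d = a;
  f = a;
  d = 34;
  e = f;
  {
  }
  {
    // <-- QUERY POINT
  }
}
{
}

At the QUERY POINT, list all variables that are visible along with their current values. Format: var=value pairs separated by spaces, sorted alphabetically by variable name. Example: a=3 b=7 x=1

Step 1: enter scope (depth=1)
Step 2: declare a=72 at depth 1
Step 3: declare d=(read a)=72 at depth 1
Step 4: declare f=(read a)=72 at depth 1
Step 5: declare d=34 at depth 1
Step 6: declare e=(read f)=72 at depth 1
Step 7: enter scope (depth=2)
Step 8: exit scope (depth=1)
Step 9: enter scope (depth=2)
Visible at query point: a=72 d=34 e=72 f=72

Answer: a=72 d=34 e=72 f=72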